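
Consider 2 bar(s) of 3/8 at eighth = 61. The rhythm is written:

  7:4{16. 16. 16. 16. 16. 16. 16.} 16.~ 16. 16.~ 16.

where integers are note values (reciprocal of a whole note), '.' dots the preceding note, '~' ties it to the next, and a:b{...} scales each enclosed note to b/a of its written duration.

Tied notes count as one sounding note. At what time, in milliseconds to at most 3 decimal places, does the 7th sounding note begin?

note 7 onset = 18/7b = 2529.274ms

1. 0.0ms @ 0 + 421.546ms (3/7)
2. 421.546ms @ 3/7 + 421.546ms (3/7)
3. 843.091ms @ 6/7 + 421.546ms (3/7)
4. 1264.637ms @ 9/7 + 421.546ms (3/7)
5. 1686.183ms @ 12/7 + 421.546ms (3/7)
6. 2107.728ms @ 15/7 + 421.546ms (3/7)
7. 2529.274ms @ 18/7 + 421.546ms (3/7)
8. 2950.82ms @ 3 + 1475.41ms (3/2)
9. 4426.23ms @ 9/2 + 1475.41ms (3/2)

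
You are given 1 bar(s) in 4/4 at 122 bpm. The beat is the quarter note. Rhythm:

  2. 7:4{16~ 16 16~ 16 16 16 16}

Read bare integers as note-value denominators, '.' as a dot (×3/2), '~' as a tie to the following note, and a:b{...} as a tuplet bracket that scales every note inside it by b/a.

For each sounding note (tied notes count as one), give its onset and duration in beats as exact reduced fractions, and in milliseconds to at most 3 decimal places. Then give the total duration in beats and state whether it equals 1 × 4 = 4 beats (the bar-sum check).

1) 0.0ms=0b +1475.41ms=3b
2) 1475.41ms=3b +140.515ms=2/7b
3) 1615.925ms=23/7b +140.515ms=2/7b
4) 1756.44ms=25/7b +70.258ms=1/7b
5) 1826.698ms=26/7b +70.258ms=1/7b
6) 1896.956ms=27/7b +70.258ms=1/7b
Σ=4b of 4 (122bpm 4/4) — PASS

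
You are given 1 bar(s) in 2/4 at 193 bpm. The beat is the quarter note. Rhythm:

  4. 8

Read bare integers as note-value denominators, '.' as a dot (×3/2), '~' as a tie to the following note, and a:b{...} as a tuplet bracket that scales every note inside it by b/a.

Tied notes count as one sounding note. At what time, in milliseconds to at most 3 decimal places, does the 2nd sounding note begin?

note 2 onset = 3/2b = 466.321ms

1. 0.0ms @ 0 + 466.321ms (3/2)
2. 466.321ms @ 3/2 + 155.44ms (1/2)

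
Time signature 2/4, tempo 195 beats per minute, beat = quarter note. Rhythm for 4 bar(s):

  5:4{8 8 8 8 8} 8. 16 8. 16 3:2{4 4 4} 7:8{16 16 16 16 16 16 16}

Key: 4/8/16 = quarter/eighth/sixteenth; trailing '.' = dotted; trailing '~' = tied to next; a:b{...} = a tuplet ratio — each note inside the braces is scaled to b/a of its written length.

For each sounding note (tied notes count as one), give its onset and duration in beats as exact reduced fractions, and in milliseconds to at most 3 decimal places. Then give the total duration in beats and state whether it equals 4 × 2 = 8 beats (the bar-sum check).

1) 0.0ms=0b +123.077ms=2/5b
2) 123.077ms=2/5b +123.077ms=2/5b
3) 246.154ms=4/5b +123.077ms=2/5b
4) 369.231ms=6/5b +123.077ms=2/5b
5) 492.308ms=8/5b +123.077ms=2/5b
6) 615.385ms=2b +230.769ms=3/4b
7) 846.154ms=11/4b +76.923ms=1/4b
8) 923.077ms=3b +230.769ms=3/4b
9) 1153.846ms=15/4b +76.923ms=1/4b
10) 1230.769ms=4b +205.128ms=2/3b
11) 1435.897ms=14/3b +205.128ms=2/3b
12) 1641.026ms=16/3b +205.128ms=2/3b
13) 1846.154ms=6b +87.912ms=2/7b
14) 1934.066ms=44/7b +87.912ms=2/7b
15) 2021.978ms=46/7b +87.912ms=2/7b
16) 2109.89ms=48/7b +87.912ms=2/7b
17) 2197.802ms=50/7b +87.912ms=2/7b
18) 2285.714ms=52/7b +87.912ms=2/7b
19) 2373.626ms=54/7b +87.912ms=2/7b
Σ=8b of 8 (195bpm 2/4) — PASS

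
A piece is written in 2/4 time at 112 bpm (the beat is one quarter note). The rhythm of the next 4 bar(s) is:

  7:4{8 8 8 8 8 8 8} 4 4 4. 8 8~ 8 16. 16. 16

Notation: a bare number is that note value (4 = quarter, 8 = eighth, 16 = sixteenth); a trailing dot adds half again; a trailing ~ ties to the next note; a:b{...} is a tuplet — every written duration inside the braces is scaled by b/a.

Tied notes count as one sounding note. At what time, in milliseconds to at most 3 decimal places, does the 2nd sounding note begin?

note 2 onset = 2/7b = 153.061ms

1. 0.0ms @ 0 + 153.061ms (2/7)
2. 153.061ms @ 2/7 + 153.061ms (2/7)
3. 306.122ms @ 4/7 + 153.061ms (2/7)
4. 459.184ms @ 6/7 + 153.061ms (2/7)
5. 612.245ms @ 8/7 + 153.061ms (2/7)
6. 765.306ms @ 10/7 + 153.061ms (2/7)
7. 918.367ms @ 12/7 + 153.061ms (2/7)
8. 1071.429ms @ 2 + 535.714ms (1)
9. 1607.143ms @ 3 + 535.714ms (1)
10. 2142.857ms @ 4 + 803.571ms (3/2)
11. 2946.429ms @ 11/2 + 267.857ms (1/2)
12. 3214.286ms @ 6 + 535.714ms (1)
13. 3750.0ms @ 7 + 200.893ms (3/8)
14. 3950.893ms @ 59/8 + 200.893ms (3/8)
15. 4151.786ms @ 31/4 + 133.929ms (1/4)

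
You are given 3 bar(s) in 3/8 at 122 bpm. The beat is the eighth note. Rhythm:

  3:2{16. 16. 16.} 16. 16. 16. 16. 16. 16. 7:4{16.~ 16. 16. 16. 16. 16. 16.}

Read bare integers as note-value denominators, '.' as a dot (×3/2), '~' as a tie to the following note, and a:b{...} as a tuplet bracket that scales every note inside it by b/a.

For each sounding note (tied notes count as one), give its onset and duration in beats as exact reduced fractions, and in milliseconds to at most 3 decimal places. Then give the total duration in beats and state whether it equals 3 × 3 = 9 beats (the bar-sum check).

1) 0.0ms=0b +245.902ms=1/2b
2) 245.902ms=1/2b +245.902ms=1/2b
3) 491.803ms=1b +245.902ms=1/2b
4) 737.705ms=3/2b +368.852ms=3/4b
5) 1106.557ms=9/4b +368.852ms=3/4b
6) 1475.41ms=3b +368.852ms=3/4b
7) 1844.262ms=15/4b +368.852ms=3/4b
8) 2213.115ms=9/2b +368.852ms=3/4b
9) 2581.967ms=21/4b +368.852ms=3/4b
10) 2950.82ms=6b +421.546ms=6/7b
11) 3372.365ms=48/7b +210.773ms=3/7b
12) 3583.138ms=51/7b +210.773ms=3/7b
13) 3793.911ms=54/7b +210.773ms=3/7b
14) 4004.684ms=57/7b +210.773ms=3/7b
15) 4215.457ms=60/7b +210.773ms=3/7b
Σ=9b of 9 (122bpm 3/8) — PASS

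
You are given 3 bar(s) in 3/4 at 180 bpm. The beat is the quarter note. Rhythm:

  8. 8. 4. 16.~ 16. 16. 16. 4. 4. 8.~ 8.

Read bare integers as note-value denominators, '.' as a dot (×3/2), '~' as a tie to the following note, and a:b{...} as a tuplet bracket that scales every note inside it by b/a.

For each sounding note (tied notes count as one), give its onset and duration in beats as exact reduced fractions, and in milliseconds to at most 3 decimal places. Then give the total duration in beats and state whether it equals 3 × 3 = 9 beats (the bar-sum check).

1) 0.0ms=0b +250.0ms=3/4b
2) 250.0ms=3/4b +250.0ms=3/4b
3) 500.0ms=3/2b +500.0ms=3/2b
4) 1000.0ms=3b +250.0ms=3/4b
5) 1250.0ms=15/4b +125.0ms=3/8b
6) 1375.0ms=33/8b +125.0ms=3/8b
7) 1500.0ms=9/2b +500.0ms=3/2b
8) 2000.0ms=6b +500.0ms=3/2b
9) 2500.0ms=15/2b +500.0ms=3/2b
Σ=9b of 9 (180bpm 3/4) — PASS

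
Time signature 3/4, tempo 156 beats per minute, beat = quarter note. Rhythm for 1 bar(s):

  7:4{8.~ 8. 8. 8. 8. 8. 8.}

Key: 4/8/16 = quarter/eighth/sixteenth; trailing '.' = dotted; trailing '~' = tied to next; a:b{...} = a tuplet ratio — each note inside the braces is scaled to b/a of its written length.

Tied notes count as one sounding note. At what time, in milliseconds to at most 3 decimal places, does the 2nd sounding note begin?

1. 0.0ms @ 0 + 329.67ms (6/7)
2. 329.67ms @ 6/7 + 164.835ms (3/7)
3. 494.505ms @ 9/7 + 164.835ms (3/7)
4. 659.341ms @ 12/7 + 164.835ms (3/7)
5. 824.176ms @ 15/7 + 164.835ms (3/7)
6. 989.011ms @ 18/7 + 164.835ms (3/7)

note 2 onset = 6/7b = 329.67ms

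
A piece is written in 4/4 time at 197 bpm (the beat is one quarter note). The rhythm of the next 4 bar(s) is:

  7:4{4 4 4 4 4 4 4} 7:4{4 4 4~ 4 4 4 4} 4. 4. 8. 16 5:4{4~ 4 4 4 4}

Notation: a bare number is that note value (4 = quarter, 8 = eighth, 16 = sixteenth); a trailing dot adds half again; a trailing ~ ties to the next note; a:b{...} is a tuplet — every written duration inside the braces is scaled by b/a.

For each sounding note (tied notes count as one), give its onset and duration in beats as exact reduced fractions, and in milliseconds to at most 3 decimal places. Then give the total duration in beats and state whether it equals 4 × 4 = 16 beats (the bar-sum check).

1) 0.0ms=0b +174.039ms=4/7b
2) 174.039ms=4/7b +174.039ms=4/7b
3) 348.078ms=8/7b +174.039ms=4/7b
4) 522.117ms=12/7b +174.039ms=4/7b
5) 696.157ms=16/7b +174.039ms=4/7b
6) 870.196ms=20/7b +174.039ms=4/7b
7) 1044.235ms=24/7b +174.039ms=4/7b
8) 1218.274ms=4b +174.039ms=4/7b
9) 1392.313ms=32/7b +174.039ms=4/7b
10) 1566.352ms=36/7b +348.078ms=8/7b
11) 1914.431ms=44/7b +174.039ms=4/7b
12) 2088.47ms=48/7b +174.039ms=4/7b
13) 2262.509ms=52/7b +174.039ms=4/7b
14) 2436.548ms=8b +456.853ms=3/2b
15) 2893.401ms=19/2b +456.853ms=3/2b
16) 3350.254ms=11b +228.426ms=3/4b
17) 3578.68ms=47/4b +76.142ms=1/4b
18) 3654.822ms=12b +487.31ms=8/5b
19) 4142.132ms=68/5b +243.655ms=4/5b
20) 4385.787ms=72/5b +243.655ms=4/5b
21) 4629.442ms=76/5b +243.655ms=4/5b
Σ=16b of 16 (197bpm 4/4) — PASS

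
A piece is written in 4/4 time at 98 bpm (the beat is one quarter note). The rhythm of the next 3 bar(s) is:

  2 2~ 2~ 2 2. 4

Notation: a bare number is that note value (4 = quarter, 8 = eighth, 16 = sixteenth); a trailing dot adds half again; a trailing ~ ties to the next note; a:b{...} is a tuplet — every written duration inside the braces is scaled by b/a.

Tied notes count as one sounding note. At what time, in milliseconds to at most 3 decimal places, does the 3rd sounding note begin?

1. 0.0ms @ 0 + 1224.49ms (2)
2. 1224.49ms @ 2 + 3673.469ms (6)
3. 4897.959ms @ 8 + 1836.735ms (3)
4. 6734.694ms @ 11 + 612.245ms (1)

note 3 onset = 8b = 4897.959ms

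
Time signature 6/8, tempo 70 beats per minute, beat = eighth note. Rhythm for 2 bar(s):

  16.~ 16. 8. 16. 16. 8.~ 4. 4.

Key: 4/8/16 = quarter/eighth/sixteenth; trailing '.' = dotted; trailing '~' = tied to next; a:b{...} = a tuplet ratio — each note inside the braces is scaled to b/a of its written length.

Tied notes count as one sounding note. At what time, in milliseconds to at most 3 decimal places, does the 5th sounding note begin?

note 5 onset = 9/2b = 3857.143ms

1. 0.0ms @ 0 + 1285.714ms (3/2)
2. 1285.714ms @ 3/2 + 1285.714ms (3/2)
3. 2571.429ms @ 3 + 642.857ms (3/4)
4. 3214.286ms @ 15/4 + 642.857ms (3/4)
5. 3857.143ms @ 9/2 + 3857.143ms (9/2)
6. 7714.286ms @ 9 + 2571.429ms (3)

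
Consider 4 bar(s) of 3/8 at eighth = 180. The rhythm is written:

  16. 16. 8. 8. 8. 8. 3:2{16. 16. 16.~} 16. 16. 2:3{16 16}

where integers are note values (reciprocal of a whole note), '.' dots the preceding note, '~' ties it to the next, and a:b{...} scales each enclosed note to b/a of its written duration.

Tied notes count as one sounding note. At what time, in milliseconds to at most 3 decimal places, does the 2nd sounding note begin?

note 2 onset = 3/4b = 250.0ms

1. 0.0ms @ 0 + 250.0ms (3/4)
2. 250.0ms @ 3/4 + 250.0ms (3/4)
3. 500.0ms @ 3/2 + 500.0ms (3/2)
4. 1000.0ms @ 3 + 500.0ms (3/2)
5. 1500.0ms @ 9/2 + 500.0ms (3/2)
6. 2000.0ms @ 6 + 500.0ms (3/2)
7. 2500.0ms @ 15/2 + 166.667ms (1/2)
8. 2666.667ms @ 8 + 166.667ms (1/2)
9. 2833.333ms @ 17/2 + 416.667ms (5/4)
10. 3250.0ms @ 39/4 + 250.0ms (3/4)
11. 3500.0ms @ 21/2 + 250.0ms (3/4)
12. 3750.0ms @ 45/4 + 250.0ms (3/4)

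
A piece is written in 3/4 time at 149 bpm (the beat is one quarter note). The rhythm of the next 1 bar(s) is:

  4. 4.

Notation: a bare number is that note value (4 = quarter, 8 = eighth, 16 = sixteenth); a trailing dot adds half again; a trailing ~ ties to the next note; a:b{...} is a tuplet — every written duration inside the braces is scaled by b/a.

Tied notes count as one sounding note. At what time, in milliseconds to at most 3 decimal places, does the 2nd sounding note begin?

note 2 onset = 3/2b = 604.027ms

1. 0.0ms @ 0 + 604.027ms (3/2)
2. 604.027ms @ 3/2 + 604.027ms (3/2)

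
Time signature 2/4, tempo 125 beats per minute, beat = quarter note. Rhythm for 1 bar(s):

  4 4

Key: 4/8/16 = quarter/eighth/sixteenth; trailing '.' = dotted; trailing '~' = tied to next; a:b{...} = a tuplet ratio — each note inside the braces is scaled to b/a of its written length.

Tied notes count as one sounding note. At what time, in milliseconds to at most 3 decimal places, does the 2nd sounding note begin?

note 2 onset = 1b = 480.0ms

1. 0.0ms @ 0 + 480.0ms (1)
2. 480.0ms @ 1 + 480.0ms (1)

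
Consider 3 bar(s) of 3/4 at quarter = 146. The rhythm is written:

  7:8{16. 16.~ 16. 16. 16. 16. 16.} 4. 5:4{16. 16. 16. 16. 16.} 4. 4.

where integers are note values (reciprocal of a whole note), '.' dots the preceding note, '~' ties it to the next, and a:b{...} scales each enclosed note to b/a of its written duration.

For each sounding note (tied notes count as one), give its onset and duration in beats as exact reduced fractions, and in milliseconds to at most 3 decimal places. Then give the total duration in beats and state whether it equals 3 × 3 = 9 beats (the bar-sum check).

1) 0.0ms=0b +176.125ms=3/7b
2) 176.125ms=3/7b +352.25ms=6/7b
3) 528.376ms=9/7b +176.125ms=3/7b
4) 704.501ms=12/7b +176.125ms=3/7b
5) 880.626ms=15/7b +176.125ms=3/7b
6) 1056.751ms=18/7b +176.125ms=3/7b
7) 1232.877ms=3b +616.438ms=3/2b
8) 1849.315ms=9/2b +123.288ms=3/10b
9) 1972.603ms=24/5b +123.288ms=3/10b
10) 2095.89ms=51/10b +123.288ms=3/10b
11) 2219.178ms=27/5b +123.288ms=3/10b
12) 2342.466ms=57/10b +123.288ms=3/10b
13) 2465.753ms=6b +616.438ms=3/2b
14) 3082.192ms=15/2b +616.438ms=3/2b
Σ=9b of 9 (146bpm 3/4) — PASS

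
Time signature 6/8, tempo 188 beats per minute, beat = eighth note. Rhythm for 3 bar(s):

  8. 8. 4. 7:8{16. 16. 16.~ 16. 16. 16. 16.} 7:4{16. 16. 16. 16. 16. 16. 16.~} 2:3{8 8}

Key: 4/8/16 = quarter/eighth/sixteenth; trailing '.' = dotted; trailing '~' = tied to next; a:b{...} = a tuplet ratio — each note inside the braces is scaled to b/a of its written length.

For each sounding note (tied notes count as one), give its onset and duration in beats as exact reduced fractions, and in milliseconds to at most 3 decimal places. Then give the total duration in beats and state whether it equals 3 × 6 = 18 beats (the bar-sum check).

1) 0.0ms=0b +478.723ms=3/2b
2) 478.723ms=3/2b +478.723ms=3/2b
3) 957.447ms=3b +957.447ms=3b
4) 1914.894ms=6b +273.556ms=6/7b
5) 2188.45ms=48/7b +273.556ms=6/7b
6) 2462.006ms=54/7b +547.112ms=12/7b
7) 3009.119ms=66/7b +273.556ms=6/7b
8) 3282.675ms=72/7b +273.556ms=6/7b
9) 3556.231ms=78/7b +273.556ms=6/7b
10) 3829.787ms=12b +136.778ms=3/7b
11) 3966.565ms=87/7b +136.778ms=3/7b
12) 4103.343ms=90/7b +136.778ms=3/7b
13) 4240.122ms=93/7b +136.778ms=3/7b
14) 4376.9ms=96/7b +136.778ms=3/7b
15) 4513.678ms=99/7b +136.778ms=3/7b
16) 4650.456ms=102/7b +615.502ms=27/14b
17) 5265.957ms=33/2b +478.723ms=3/2b
Σ=18b of 18 (188bpm 6/8) — PASS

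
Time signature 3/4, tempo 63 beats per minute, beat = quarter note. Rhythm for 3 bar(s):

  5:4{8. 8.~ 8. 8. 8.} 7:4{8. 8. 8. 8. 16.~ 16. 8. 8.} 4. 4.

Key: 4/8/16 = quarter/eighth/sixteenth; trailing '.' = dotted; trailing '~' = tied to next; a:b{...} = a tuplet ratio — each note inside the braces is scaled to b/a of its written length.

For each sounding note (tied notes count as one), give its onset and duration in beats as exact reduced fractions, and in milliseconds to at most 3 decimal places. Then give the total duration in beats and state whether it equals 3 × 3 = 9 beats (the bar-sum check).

1) 0.0ms=0b +571.429ms=3/5b
2) 571.429ms=3/5b +1142.857ms=6/5b
3) 1714.286ms=9/5b +571.429ms=3/5b
4) 2285.714ms=12/5b +571.429ms=3/5b
5) 2857.143ms=3b +408.163ms=3/7b
6) 3265.306ms=24/7b +408.163ms=3/7b
7) 3673.469ms=27/7b +408.163ms=3/7b
8) 4081.633ms=30/7b +408.163ms=3/7b
9) 4489.796ms=33/7b +408.163ms=3/7b
10) 4897.959ms=36/7b +408.163ms=3/7b
11) 5306.122ms=39/7b +408.163ms=3/7b
12) 5714.286ms=6b +1428.571ms=3/2b
13) 7142.857ms=15/2b +1428.571ms=3/2b
Σ=9b of 9 (63bpm 3/4) — PASS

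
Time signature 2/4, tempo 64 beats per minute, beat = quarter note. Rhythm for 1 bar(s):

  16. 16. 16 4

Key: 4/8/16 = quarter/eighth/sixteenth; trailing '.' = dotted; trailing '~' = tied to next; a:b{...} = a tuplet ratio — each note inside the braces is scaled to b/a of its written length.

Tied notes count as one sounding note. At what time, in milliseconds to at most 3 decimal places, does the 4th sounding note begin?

note 4 onset = 1b = 937.5ms

1. 0.0ms @ 0 + 351.562ms (3/8)
2. 351.562ms @ 3/8 + 351.562ms (3/8)
3. 703.125ms @ 3/4 + 234.375ms (1/4)
4. 937.5ms @ 1 + 937.5ms (1)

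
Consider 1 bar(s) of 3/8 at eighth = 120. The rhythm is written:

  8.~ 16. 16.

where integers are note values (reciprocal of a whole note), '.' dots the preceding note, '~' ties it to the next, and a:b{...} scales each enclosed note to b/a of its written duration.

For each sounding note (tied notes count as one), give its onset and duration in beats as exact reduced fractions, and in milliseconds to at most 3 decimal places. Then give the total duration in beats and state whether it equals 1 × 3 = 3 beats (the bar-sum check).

1) 0.0ms=0b +1125.0ms=9/4b
2) 1125.0ms=9/4b +375.0ms=3/4b
Σ=3b of 3 (120bpm 3/8) — PASS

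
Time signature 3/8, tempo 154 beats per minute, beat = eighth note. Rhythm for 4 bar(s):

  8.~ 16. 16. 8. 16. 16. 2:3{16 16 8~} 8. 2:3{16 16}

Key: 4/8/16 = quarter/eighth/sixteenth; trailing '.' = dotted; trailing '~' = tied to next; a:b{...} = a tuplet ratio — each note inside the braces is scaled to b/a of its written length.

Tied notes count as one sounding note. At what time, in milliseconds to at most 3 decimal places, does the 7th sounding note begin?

note 7 onset = 27/4b = 2629.87ms

1. 0.0ms @ 0 + 876.623ms (9/4)
2. 876.623ms @ 9/4 + 292.208ms (3/4)
3. 1168.831ms @ 3 + 584.416ms (3/2)
4. 1753.247ms @ 9/2 + 292.208ms (3/4)
5. 2045.455ms @ 21/4 + 292.208ms (3/4)
6. 2337.662ms @ 6 + 292.208ms (3/4)
7. 2629.87ms @ 27/4 + 292.208ms (3/4)
8. 2922.078ms @ 15/2 + 1168.831ms (3)
9. 4090.909ms @ 21/2 + 292.208ms (3/4)
10. 4383.117ms @ 45/4 + 292.208ms (3/4)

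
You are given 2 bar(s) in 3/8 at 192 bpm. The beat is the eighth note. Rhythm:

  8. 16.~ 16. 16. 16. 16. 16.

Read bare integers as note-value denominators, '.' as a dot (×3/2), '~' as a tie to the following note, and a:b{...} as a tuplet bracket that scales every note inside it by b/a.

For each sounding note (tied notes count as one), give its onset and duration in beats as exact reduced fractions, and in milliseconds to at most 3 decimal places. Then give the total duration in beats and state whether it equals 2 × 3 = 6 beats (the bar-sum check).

1) 0.0ms=0b +468.75ms=3/2b
2) 468.75ms=3/2b +468.75ms=3/2b
3) 937.5ms=3b +234.375ms=3/4b
4) 1171.875ms=15/4b +234.375ms=3/4b
5) 1406.25ms=9/2b +234.375ms=3/4b
6) 1640.625ms=21/4b +234.375ms=3/4b
Σ=6b of 6 (192bpm 3/8) — PASS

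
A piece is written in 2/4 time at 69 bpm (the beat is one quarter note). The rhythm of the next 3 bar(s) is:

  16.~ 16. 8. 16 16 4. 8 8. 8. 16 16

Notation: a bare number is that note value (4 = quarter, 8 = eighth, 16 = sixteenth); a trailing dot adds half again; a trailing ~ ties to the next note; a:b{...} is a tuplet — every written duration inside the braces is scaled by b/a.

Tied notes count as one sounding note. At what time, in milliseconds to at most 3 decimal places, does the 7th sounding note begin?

note 7 onset = 4b = 3478.261ms

1. 0.0ms @ 0 + 652.174ms (3/4)
2. 652.174ms @ 3/4 + 652.174ms (3/4)
3. 1304.348ms @ 3/2 + 217.391ms (1/4)
4. 1521.739ms @ 7/4 + 217.391ms (1/4)
5. 1739.13ms @ 2 + 1304.348ms (3/2)
6. 3043.478ms @ 7/2 + 434.783ms (1/2)
7. 3478.261ms @ 4 + 652.174ms (3/4)
8. 4130.435ms @ 19/4 + 652.174ms (3/4)
9. 4782.609ms @ 11/2 + 217.391ms (1/4)
10. 5000.0ms @ 23/4 + 217.391ms (1/4)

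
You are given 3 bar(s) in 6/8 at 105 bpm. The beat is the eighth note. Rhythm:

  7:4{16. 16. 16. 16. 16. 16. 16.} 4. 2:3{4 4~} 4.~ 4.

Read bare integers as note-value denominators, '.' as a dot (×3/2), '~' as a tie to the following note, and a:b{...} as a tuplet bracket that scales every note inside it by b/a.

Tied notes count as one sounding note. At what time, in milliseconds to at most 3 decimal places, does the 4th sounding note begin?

1. 0.0ms @ 0 + 244.898ms (3/7)
2. 244.898ms @ 3/7 + 244.898ms (3/7)
3. 489.796ms @ 6/7 + 244.898ms (3/7)
4. 734.694ms @ 9/7 + 244.898ms (3/7)
5. 979.592ms @ 12/7 + 244.898ms (3/7)
6. 1224.49ms @ 15/7 + 244.898ms (3/7)
7. 1469.388ms @ 18/7 + 244.898ms (3/7)
8. 1714.286ms @ 3 + 1714.286ms (3)
9. 3428.571ms @ 6 + 1714.286ms (3)
10. 5142.857ms @ 9 + 5142.857ms (9)

note 4 onset = 9/7b = 734.694ms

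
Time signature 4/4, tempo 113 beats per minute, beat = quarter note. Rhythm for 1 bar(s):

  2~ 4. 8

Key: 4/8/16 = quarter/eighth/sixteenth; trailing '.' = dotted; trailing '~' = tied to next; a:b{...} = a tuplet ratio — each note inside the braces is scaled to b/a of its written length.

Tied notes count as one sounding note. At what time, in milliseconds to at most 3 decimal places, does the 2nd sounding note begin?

1. 0.0ms @ 0 + 1858.407ms (7/2)
2. 1858.407ms @ 7/2 + 265.487ms (1/2)

note 2 onset = 7/2b = 1858.407ms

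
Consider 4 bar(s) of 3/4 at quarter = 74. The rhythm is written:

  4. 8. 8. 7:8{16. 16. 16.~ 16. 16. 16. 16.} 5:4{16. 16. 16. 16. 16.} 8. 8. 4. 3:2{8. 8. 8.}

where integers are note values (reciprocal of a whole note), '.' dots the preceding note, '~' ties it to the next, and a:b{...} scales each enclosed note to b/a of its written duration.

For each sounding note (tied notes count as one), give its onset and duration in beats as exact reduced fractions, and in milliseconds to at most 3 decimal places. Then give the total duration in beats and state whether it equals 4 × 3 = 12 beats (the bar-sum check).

1) 0.0ms=0b +1216.216ms=3/2b
2) 1216.216ms=3/2b +608.108ms=3/4b
3) 1824.324ms=9/4b +608.108ms=3/4b
4) 2432.432ms=3b +347.49ms=3/7b
5) 2779.923ms=24/7b +347.49ms=3/7b
6) 3127.413ms=27/7b +694.981ms=6/7b
7) 3822.394ms=33/7b +347.49ms=3/7b
8) 4169.884ms=36/7b +347.49ms=3/7b
9) 4517.375ms=39/7b +347.49ms=3/7b
10) 4864.865ms=6b +243.243ms=3/10b
11) 5108.108ms=63/10b +243.243ms=3/10b
12) 5351.351ms=33/5b +243.243ms=3/10b
13) 5594.595ms=69/10b +243.243ms=3/10b
14) 5837.838ms=36/5b +243.243ms=3/10b
15) 6081.081ms=15/2b +608.108ms=3/4b
16) 6689.189ms=33/4b +608.108ms=3/4b
17) 7297.297ms=9b +1216.216ms=3/2b
18) 8513.514ms=21/2b +405.405ms=1/2b
19) 8918.919ms=11b +405.405ms=1/2b
20) 9324.324ms=23/2b +405.405ms=1/2b
Σ=12b of 12 (74bpm 3/4) — PASS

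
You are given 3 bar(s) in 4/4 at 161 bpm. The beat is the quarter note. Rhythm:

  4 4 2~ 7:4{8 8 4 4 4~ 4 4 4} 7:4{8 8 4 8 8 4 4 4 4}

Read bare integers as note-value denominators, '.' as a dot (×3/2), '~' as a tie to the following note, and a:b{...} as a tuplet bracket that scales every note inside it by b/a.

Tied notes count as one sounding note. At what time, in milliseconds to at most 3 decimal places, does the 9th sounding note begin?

note 9 onset = 52/7b = 2768.412ms

1. 0.0ms @ 0 + 372.671ms (1)
2. 372.671ms @ 1 + 372.671ms (1)
3. 745.342ms @ 2 + 851.819ms (16/7)
4. 1597.161ms @ 30/7 + 106.477ms (2/7)
5. 1703.638ms @ 32/7 + 212.955ms (4/7)
6. 1916.593ms @ 36/7 + 212.955ms (4/7)
7. 2129.547ms @ 40/7 + 425.909ms (8/7)
8. 2555.457ms @ 48/7 + 212.955ms (4/7)
9. 2768.412ms @ 52/7 + 212.955ms (4/7)
10. 2981.366ms @ 8 + 106.477ms (2/7)
11. 3087.844ms @ 58/7 + 106.477ms (2/7)
12. 3194.321ms @ 60/7 + 212.955ms (4/7)
13. 3407.276ms @ 64/7 + 106.477ms (2/7)
14. 3513.753ms @ 66/7 + 106.477ms (2/7)
15. 3620.231ms @ 68/7 + 212.955ms (4/7)
16. 3833.185ms @ 72/7 + 212.955ms (4/7)
17. 4046.14ms @ 76/7 + 212.955ms (4/7)
18. 4259.095ms @ 80/7 + 212.955ms (4/7)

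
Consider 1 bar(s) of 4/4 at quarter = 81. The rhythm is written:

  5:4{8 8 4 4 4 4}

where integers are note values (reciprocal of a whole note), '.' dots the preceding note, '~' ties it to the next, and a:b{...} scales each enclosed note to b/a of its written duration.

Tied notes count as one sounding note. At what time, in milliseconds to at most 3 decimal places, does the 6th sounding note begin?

note 6 onset = 16/5b = 2370.37ms

1. 0.0ms @ 0 + 296.296ms (2/5)
2. 296.296ms @ 2/5 + 296.296ms (2/5)
3. 592.593ms @ 4/5 + 592.593ms (4/5)
4. 1185.185ms @ 8/5 + 592.593ms (4/5)
5. 1777.778ms @ 12/5 + 592.593ms (4/5)
6. 2370.37ms @ 16/5 + 592.593ms (4/5)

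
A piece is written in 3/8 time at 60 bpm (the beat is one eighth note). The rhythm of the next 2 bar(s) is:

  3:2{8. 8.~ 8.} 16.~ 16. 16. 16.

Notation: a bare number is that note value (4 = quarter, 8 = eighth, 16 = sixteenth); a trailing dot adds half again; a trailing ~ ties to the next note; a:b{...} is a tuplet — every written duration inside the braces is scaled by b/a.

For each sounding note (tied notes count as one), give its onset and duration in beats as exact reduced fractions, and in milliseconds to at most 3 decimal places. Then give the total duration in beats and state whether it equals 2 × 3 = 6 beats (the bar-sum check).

1) 0.0ms=0b +1000.0ms=1b
2) 1000.0ms=1b +2000.0ms=2b
3) 3000.0ms=3b +1500.0ms=3/2b
4) 4500.0ms=9/2b +750.0ms=3/4b
5) 5250.0ms=21/4b +750.0ms=3/4b
Σ=6b of 6 (60bpm 3/8) — PASS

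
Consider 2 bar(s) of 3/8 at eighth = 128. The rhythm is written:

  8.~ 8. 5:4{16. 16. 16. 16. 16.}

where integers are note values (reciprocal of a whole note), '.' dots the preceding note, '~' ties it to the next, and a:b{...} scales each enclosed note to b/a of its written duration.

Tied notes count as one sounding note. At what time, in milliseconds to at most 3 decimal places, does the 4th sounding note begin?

note 4 onset = 21/5b = 1968.75ms

1. 0.0ms @ 0 + 1406.25ms (3)
2. 1406.25ms @ 3 + 281.25ms (3/5)
3. 1687.5ms @ 18/5 + 281.25ms (3/5)
4. 1968.75ms @ 21/5 + 281.25ms (3/5)
5. 2250.0ms @ 24/5 + 281.25ms (3/5)
6. 2531.25ms @ 27/5 + 281.25ms (3/5)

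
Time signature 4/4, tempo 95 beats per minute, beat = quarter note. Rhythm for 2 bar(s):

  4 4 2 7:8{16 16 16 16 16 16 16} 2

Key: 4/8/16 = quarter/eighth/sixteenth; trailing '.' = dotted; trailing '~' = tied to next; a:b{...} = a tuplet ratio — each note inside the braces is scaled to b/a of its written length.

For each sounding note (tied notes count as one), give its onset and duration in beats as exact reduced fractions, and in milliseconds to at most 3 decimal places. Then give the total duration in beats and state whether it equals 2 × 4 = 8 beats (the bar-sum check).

1) 0.0ms=0b +631.579ms=1b
2) 631.579ms=1b +631.579ms=1b
3) 1263.158ms=2b +1263.158ms=2b
4) 2526.316ms=4b +180.451ms=2/7b
5) 2706.767ms=30/7b +180.451ms=2/7b
6) 2887.218ms=32/7b +180.451ms=2/7b
7) 3067.669ms=34/7b +180.451ms=2/7b
8) 3248.12ms=36/7b +180.451ms=2/7b
9) 3428.571ms=38/7b +180.451ms=2/7b
10) 3609.023ms=40/7b +180.451ms=2/7b
11) 3789.474ms=6b +1263.158ms=2b
Σ=8b of 8 (95bpm 4/4) — PASS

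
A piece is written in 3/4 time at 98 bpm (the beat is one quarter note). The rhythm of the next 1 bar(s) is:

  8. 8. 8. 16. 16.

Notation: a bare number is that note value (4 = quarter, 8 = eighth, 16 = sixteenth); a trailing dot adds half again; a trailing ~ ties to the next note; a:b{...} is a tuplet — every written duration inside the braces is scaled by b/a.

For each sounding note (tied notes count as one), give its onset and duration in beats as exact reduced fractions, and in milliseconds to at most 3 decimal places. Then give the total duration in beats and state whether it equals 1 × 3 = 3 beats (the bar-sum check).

1) 0.0ms=0b +459.184ms=3/4b
2) 459.184ms=3/4b +459.184ms=3/4b
3) 918.367ms=3/2b +459.184ms=3/4b
4) 1377.551ms=9/4b +229.592ms=3/8b
5) 1607.143ms=21/8b +229.592ms=3/8b
Σ=3b of 3 (98bpm 3/4) — PASS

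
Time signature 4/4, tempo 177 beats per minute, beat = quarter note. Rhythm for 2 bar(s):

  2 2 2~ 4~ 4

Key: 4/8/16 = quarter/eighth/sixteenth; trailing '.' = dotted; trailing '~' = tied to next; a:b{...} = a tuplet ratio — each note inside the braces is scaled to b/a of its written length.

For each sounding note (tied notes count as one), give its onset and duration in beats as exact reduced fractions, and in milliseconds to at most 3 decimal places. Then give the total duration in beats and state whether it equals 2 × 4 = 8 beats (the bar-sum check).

1) 0.0ms=0b +677.966ms=2b
2) 677.966ms=2b +677.966ms=2b
3) 1355.932ms=4b +1355.932ms=4b
Σ=8b of 8 (177bpm 4/4) — PASS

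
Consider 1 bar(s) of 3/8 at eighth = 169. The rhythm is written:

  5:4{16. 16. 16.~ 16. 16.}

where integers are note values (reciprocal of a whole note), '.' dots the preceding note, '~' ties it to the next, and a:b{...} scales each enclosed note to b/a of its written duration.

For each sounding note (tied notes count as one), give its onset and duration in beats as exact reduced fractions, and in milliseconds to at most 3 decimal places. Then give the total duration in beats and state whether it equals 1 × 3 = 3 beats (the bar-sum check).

1) 0.0ms=0b +213.018ms=3/5b
2) 213.018ms=3/5b +213.018ms=3/5b
3) 426.036ms=6/5b +426.036ms=6/5b
4) 852.071ms=12/5b +213.018ms=3/5b
Σ=3b of 3 (169bpm 3/8) — PASS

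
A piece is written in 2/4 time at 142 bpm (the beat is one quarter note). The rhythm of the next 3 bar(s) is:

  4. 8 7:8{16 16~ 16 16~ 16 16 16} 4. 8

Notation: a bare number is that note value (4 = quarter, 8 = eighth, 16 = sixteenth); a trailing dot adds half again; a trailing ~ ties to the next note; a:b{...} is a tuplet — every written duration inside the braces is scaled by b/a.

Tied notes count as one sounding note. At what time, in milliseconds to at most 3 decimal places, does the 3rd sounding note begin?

note 3 onset = 2b = 845.07ms

1. 0.0ms @ 0 + 633.803ms (3/2)
2. 633.803ms @ 3/2 + 211.268ms (1/2)
3. 845.07ms @ 2 + 120.724ms (2/7)
4. 965.795ms @ 16/7 + 241.449ms (4/7)
5. 1207.243ms @ 20/7 + 241.449ms (4/7)
6. 1448.692ms @ 24/7 + 120.724ms (2/7)
7. 1569.416ms @ 26/7 + 120.724ms (2/7)
8. 1690.141ms @ 4 + 633.803ms (3/2)
9. 2323.944ms @ 11/2 + 211.268ms (1/2)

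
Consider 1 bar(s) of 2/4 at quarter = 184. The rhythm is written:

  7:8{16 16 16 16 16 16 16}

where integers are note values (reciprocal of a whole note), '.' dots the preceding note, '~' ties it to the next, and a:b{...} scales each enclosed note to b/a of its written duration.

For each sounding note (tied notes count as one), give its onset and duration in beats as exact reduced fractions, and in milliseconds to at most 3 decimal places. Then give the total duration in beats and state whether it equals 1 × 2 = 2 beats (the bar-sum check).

1) 0.0ms=0b +93.168ms=2/7b
2) 93.168ms=2/7b +93.168ms=2/7b
3) 186.335ms=4/7b +93.168ms=2/7b
4) 279.503ms=6/7b +93.168ms=2/7b
5) 372.671ms=8/7b +93.168ms=2/7b
6) 465.839ms=10/7b +93.168ms=2/7b
7) 559.006ms=12/7b +93.168ms=2/7b
Σ=2b of 2 (184bpm 2/4) — PASS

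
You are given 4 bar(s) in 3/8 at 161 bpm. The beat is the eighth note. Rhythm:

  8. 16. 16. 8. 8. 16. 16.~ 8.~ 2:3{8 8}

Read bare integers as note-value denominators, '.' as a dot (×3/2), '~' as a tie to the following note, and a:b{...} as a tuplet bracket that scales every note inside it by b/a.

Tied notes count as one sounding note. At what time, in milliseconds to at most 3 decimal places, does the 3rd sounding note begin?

1. 0.0ms @ 0 + 559.006ms (3/2)
2. 559.006ms @ 3/2 + 279.503ms (3/4)
3. 838.509ms @ 9/4 + 279.503ms (3/4)
4. 1118.012ms @ 3 + 559.006ms (3/2)
5. 1677.019ms @ 9/2 + 559.006ms (3/2)
6. 2236.025ms @ 6 + 279.503ms (3/4)
7. 2515.528ms @ 27/4 + 1397.516ms (15/4)
8. 3913.043ms @ 21/2 + 559.006ms (3/2)

note 3 onset = 9/4b = 838.509ms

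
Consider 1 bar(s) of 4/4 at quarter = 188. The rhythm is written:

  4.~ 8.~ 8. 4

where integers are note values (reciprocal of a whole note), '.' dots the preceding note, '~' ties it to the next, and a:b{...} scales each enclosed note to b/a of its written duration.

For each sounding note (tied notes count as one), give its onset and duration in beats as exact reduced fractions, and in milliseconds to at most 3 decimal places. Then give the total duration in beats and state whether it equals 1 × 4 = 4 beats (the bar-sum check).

1) 0.0ms=0b +957.447ms=3b
2) 957.447ms=3b +319.149ms=1b
Σ=4b of 4 (188bpm 4/4) — PASS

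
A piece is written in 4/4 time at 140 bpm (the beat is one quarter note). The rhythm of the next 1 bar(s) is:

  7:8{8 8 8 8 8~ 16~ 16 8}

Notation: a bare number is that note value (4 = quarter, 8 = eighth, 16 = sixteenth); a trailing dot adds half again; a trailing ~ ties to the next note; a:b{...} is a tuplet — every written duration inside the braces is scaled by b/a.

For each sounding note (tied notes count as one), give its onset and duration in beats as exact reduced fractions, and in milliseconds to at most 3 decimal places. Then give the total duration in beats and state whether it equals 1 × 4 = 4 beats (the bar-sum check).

1) 0.0ms=0b +244.898ms=4/7b
2) 244.898ms=4/7b +244.898ms=4/7b
3) 489.796ms=8/7b +244.898ms=4/7b
4) 734.694ms=12/7b +244.898ms=4/7b
5) 979.592ms=16/7b +489.796ms=8/7b
6) 1469.388ms=24/7b +244.898ms=4/7b
Σ=4b of 4 (140bpm 4/4) — PASS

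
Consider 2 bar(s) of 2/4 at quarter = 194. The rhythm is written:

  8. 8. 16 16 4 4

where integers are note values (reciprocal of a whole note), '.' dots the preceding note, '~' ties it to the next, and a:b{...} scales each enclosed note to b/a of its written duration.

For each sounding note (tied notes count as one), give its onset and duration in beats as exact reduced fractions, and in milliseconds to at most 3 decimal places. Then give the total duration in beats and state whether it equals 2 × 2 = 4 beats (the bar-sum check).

1) 0.0ms=0b +231.959ms=3/4b
2) 231.959ms=3/4b +231.959ms=3/4b
3) 463.918ms=3/2b +77.32ms=1/4b
4) 541.237ms=7/4b +77.32ms=1/4b
5) 618.557ms=2b +309.278ms=1b
6) 927.835ms=3b +309.278ms=1b
Σ=4b of 4 (194bpm 2/4) — PASS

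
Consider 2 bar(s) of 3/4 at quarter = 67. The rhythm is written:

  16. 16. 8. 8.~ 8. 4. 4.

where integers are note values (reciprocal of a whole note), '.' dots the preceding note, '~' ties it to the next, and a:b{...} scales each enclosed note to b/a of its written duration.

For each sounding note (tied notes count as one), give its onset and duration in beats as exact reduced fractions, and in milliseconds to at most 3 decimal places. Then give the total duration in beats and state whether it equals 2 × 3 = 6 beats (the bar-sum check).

1) 0.0ms=0b +335.821ms=3/8b
2) 335.821ms=3/8b +335.821ms=3/8b
3) 671.642ms=3/4b +671.642ms=3/4b
4) 1343.284ms=3/2b +1343.284ms=3/2b
5) 2686.567ms=3b +1343.284ms=3/2b
6) 4029.851ms=9/2b +1343.284ms=3/2b
Σ=6b of 6 (67bpm 3/4) — PASS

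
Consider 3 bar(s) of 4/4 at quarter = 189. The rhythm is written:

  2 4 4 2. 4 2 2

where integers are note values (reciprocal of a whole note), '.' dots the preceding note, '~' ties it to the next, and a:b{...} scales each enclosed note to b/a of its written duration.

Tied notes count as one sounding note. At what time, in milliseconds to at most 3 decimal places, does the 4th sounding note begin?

1. 0.0ms @ 0 + 634.921ms (2)
2. 634.921ms @ 2 + 317.46ms (1)
3. 952.381ms @ 3 + 317.46ms (1)
4. 1269.841ms @ 4 + 952.381ms (3)
5. 2222.222ms @ 7 + 317.46ms (1)
6. 2539.683ms @ 8 + 634.921ms (2)
7. 3174.603ms @ 10 + 634.921ms (2)

note 4 onset = 4b = 1269.841ms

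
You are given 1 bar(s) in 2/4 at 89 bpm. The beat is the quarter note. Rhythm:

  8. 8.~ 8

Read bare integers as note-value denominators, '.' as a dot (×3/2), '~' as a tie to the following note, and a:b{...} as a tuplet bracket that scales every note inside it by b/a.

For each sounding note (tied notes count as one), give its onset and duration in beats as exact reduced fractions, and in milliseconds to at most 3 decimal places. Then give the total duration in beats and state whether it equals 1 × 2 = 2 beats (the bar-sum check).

1) 0.0ms=0b +505.618ms=3/4b
2) 505.618ms=3/4b +842.697ms=5/4b
Σ=2b of 2 (89bpm 2/4) — PASS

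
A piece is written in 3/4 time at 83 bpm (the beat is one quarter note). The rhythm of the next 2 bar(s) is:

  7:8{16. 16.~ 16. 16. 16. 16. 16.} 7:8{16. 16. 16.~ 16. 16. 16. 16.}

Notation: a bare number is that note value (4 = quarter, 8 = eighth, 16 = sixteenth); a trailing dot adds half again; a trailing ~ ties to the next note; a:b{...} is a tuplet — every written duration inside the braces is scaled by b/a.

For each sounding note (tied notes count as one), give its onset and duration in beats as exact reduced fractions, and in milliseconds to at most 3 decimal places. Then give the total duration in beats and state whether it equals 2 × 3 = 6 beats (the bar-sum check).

1) 0.0ms=0b +309.811ms=3/7b
2) 309.811ms=3/7b +619.621ms=6/7b
3) 929.432ms=9/7b +309.811ms=3/7b
4) 1239.243ms=12/7b +309.811ms=3/7b
5) 1549.053ms=15/7b +309.811ms=3/7b
6) 1858.864ms=18/7b +309.811ms=3/7b
7) 2168.675ms=3b +309.811ms=3/7b
8) 2478.485ms=24/7b +309.811ms=3/7b
9) 2788.296ms=27/7b +619.621ms=6/7b
10) 3407.917ms=33/7b +309.811ms=3/7b
11) 3717.728ms=36/7b +309.811ms=3/7b
12) 4027.539ms=39/7b +309.811ms=3/7b
Σ=6b of 6 (83bpm 3/4) — PASS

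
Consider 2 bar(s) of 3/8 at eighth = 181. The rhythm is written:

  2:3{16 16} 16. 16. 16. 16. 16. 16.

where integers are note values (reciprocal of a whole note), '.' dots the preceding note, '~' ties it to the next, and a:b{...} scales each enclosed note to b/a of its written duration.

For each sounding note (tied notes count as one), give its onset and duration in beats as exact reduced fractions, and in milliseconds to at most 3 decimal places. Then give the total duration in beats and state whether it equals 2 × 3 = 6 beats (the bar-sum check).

1) 0.0ms=0b +248.619ms=3/4b
2) 248.619ms=3/4b +248.619ms=3/4b
3) 497.238ms=3/2b +248.619ms=3/4b
4) 745.856ms=9/4b +248.619ms=3/4b
5) 994.475ms=3b +248.619ms=3/4b
6) 1243.094ms=15/4b +248.619ms=3/4b
7) 1491.713ms=9/2b +248.619ms=3/4b
8) 1740.331ms=21/4b +248.619ms=3/4b
Σ=6b of 6 (181bpm 3/8) — PASS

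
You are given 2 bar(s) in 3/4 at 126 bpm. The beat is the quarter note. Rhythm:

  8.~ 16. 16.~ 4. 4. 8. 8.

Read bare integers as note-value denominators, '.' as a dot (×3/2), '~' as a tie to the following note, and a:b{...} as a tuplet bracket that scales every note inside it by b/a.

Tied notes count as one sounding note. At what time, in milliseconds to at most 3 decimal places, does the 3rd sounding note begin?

1. 0.0ms @ 0 + 535.714ms (9/8)
2. 535.714ms @ 9/8 + 892.857ms (15/8)
3. 1428.571ms @ 3 + 714.286ms (3/2)
4. 2142.857ms @ 9/2 + 357.143ms (3/4)
5. 2500.0ms @ 21/4 + 357.143ms (3/4)

note 3 onset = 3b = 1428.571ms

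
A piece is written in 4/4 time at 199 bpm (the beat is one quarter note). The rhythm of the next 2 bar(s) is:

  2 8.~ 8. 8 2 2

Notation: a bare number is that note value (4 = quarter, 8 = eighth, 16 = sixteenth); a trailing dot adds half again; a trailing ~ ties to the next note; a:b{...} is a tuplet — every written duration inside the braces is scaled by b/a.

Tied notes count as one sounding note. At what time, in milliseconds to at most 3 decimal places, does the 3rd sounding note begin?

note 3 onset = 7/2b = 1055.276ms

1. 0.0ms @ 0 + 603.015ms (2)
2. 603.015ms @ 2 + 452.261ms (3/2)
3. 1055.276ms @ 7/2 + 150.754ms (1/2)
4. 1206.03ms @ 4 + 603.015ms (2)
5. 1809.045ms @ 6 + 603.015ms (2)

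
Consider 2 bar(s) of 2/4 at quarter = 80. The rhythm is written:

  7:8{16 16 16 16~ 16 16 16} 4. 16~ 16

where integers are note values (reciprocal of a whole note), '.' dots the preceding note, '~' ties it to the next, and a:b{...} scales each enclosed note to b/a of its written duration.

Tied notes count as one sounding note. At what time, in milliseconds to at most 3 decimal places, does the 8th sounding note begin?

1. 0.0ms @ 0 + 214.286ms (2/7)
2. 214.286ms @ 2/7 + 214.286ms (2/7)
3. 428.571ms @ 4/7 + 214.286ms (2/7)
4. 642.857ms @ 6/7 + 428.571ms (4/7)
5. 1071.429ms @ 10/7 + 214.286ms (2/7)
6. 1285.714ms @ 12/7 + 214.286ms (2/7)
7. 1500.0ms @ 2 + 1125.0ms (3/2)
8. 2625.0ms @ 7/2 + 375.0ms (1/2)

note 8 onset = 7/2b = 2625.0ms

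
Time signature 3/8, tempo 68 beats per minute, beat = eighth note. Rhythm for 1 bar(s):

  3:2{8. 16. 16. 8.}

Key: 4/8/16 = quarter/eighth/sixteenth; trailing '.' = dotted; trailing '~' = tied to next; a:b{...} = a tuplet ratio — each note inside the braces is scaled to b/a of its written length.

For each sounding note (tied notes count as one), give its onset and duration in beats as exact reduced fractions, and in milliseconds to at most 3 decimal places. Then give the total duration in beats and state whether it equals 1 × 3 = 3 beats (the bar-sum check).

1) 0.0ms=0b +882.353ms=1b
2) 882.353ms=1b +441.176ms=1/2b
3) 1323.529ms=3/2b +441.176ms=1/2b
4) 1764.706ms=2b +882.353ms=1b
Σ=3b of 3 (68bpm 3/8) — PASS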